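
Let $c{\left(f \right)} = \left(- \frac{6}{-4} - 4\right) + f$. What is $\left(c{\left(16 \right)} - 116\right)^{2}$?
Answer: $\frac{42025}{4} \approx 10506.0$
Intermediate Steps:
$c{\left(f \right)} = - \frac{5}{2} + f$ ($c{\left(f \right)} = \left(\left(-6\right) \left(- \frac{1}{4}\right) - 4\right) + f = \left(\frac{3}{2} - 4\right) + f = - \frac{5}{2} + f$)
$\left(c{\left(16 \right)} - 116\right)^{2} = \left(\left(- \frac{5}{2} + 16\right) - 116\right)^{2} = \left(\frac{27}{2} - 116\right)^{2} = \left(- \frac{205}{2}\right)^{2} = \frac{42025}{4}$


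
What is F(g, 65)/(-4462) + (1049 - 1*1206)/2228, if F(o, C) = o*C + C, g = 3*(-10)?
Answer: 1749623/4970668 ≈ 0.35199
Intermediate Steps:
g = -30
F(o, C) = C + C*o (F(o, C) = C*o + C = C + C*o)
F(g, 65)/(-4462) + (1049 - 1*1206)/2228 = (65*(1 - 30))/(-4462) + (1049 - 1*1206)/2228 = (65*(-29))*(-1/4462) + (1049 - 1206)*(1/2228) = -1885*(-1/4462) - 157*1/2228 = 1885/4462 - 157/2228 = 1749623/4970668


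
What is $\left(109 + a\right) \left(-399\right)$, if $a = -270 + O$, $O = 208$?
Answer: $-18753$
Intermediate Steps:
$a = -62$ ($a = -270 + 208 = -62$)
$\left(109 + a\right) \left(-399\right) = \left(109 - 62\right) \left(-399\right) = 47 \left(-399\right) = -18753$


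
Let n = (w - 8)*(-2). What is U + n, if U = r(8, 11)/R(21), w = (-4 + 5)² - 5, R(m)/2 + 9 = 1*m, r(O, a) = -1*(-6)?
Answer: 97/4 ≈ 24.250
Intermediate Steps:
r(O, a) = 6
R(m) = -18 + 2*m (R(m) = -18 + 2*(1*m) = -18 + 2*m)
w = -4 (w = 1² - 5 = 1 - 5 = -4)
U = ¼ (U = 6/(-18 + 2*21) = 6/(-18 + 42) = 6/24 = 6*(1/24) = ¼ ≈ 0.25000)
n = 24 (n = (-4 - 8)*(-2) = -12*(-2) = 24)
U + n = ¼ + 24 = 97/4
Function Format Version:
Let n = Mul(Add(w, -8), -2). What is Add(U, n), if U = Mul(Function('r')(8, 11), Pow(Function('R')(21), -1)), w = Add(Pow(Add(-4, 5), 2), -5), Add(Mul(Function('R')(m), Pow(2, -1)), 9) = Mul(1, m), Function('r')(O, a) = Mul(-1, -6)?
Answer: Rational(97, 4) ≈ 24.250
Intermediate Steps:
Function('r')(O, a) = 6
Function('R')(m) = Add(-18, Mul(2, m)) (Function('R')(m) = Add(-18, Mul(2, Mul(1, m))) = Add(-18, Mul(2, m)))
w = -4 (w = Add(Pow(1, 2), -5) = Add(1, -5) = -4)
U = Rational(1, 4) (U = Mul(6, Pow(Add(-18, Mul(2, 21)), -1)) = Mul(6, Pow(Add(-18, 42), -1)) = Mul(6, Pow(24, -1)) = Mul(6, Rational(1, 24)) = Rational(1, 4) ≈ 0.25000)
n = 24 (n = Mul(Add(-4, -8), -2) = Mul(-12, -2) = 24)
Add(U, n) = Add(Rational(1, 4), 24) = Rational(97, 4)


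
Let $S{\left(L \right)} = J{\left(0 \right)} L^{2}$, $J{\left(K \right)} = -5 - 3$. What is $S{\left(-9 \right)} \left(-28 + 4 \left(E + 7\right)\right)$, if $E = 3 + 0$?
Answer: $-7776$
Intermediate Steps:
$E = 3$
$J{\left(K \right)} = -8$
$S{\left(L \right)} = - 8 L^{2}$
$S{\left(-9 \right)} \left(-28 + 4 \left(E + 7\right)\right) = - 8 \left(-9\right)^{2} \left(-28 + 4 \left(3 + 7\right)\right) = \left(-8\right) 81 \left(-28 + 4 \cdot 10\right) = - 648 \left(-28 + 40\right) = \left(-648\right) 12 = -7776$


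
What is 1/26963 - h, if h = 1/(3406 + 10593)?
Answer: -12964/377455037 ≈ -3.4346e-5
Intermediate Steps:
h = 1/13999 ≈ 7.1434e-5
1/26963 - h = 1/26963 - 1*1/13999 = 1/26963 - 1/13999 = -12964/377455037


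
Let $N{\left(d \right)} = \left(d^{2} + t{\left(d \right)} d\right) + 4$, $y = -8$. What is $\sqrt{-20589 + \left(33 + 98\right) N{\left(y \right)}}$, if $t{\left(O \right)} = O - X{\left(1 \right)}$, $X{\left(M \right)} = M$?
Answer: $i \sqrt{2249} \approx 47.424 i$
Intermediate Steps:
$t{\left(O \right)} = -1 + O$ ($t{\left(O \right)} = O - 1 = -1 + O$)
$N{\left(d \right)} = 4 + d^{2} + d \left(-1 + d\right)$ ($N{\left(d \right)} = \left(d^{2} + \left(-1 + d\right) d\right) + 4 = \left(d^{2} + d \left(-1 + d\right)\right) + 4 = 4 + d^{2} + d \left(-1 + d\right)$)
$\sqrt{-20589 + \left(33 + 98\right) N{\left(y \right)}} = \sqrt{-20589 + \left(33 + 98\right) \left(4 - -8 + 2 \left(-8\right)^{2}\right)} = \sqrt{-20589 + 131 \left(4 + 8 + 2 \cdot 64\right)} = \sqrt{-20589 + 131 \left(4 + 8 + 128\right)} = \sqrt{-20589 + 131 \cdot 140} = \sqrt{-20589 + 18340} = \sqrt{-2249} = i \sqrt{2249}$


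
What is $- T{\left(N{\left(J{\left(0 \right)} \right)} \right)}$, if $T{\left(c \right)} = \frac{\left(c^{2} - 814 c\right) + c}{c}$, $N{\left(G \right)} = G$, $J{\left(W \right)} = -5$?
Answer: $818$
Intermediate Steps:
$T{\left(c \right)} = \frac{c^{2} - 813 c}{c}$
$- T{\left(N{\left(J{\left(0 \right)} \right)} \right)} = - (-813 - 5) = \left(-1\right) \left(-818\right) = 818$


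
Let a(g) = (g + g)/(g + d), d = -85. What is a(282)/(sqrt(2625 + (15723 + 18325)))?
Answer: 564*sqrt(217)/555737 ≈ 0.014950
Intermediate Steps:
a(g) = 2*g/(-85 + g) (a(g) = (g + g)/(g - 85) = (2*g)/(-85 + g) = 2*g/(-85 + g))
a(282)/(sqrt(2625 + (15723 + 18325))) = (2*282/(-85 + 282))/(sqrt(2625 + (15723 + 18325))) = (2*282/197)/(sqrt(2625 + 34048)) = (2*282*(1/197))/(sqrt(36673)) = 564/(197*((13*sqrt(217)))) = 564*(sqrt(217)/2821)/197 = 564*sqrt(217)/555737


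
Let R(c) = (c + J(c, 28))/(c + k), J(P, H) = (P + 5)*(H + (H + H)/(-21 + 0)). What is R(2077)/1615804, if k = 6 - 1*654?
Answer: 54821/2308983916 ≈ 2.3742e-5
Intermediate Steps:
J(P, H) = 19*H*(5 + P)/21 (J(P, H) = (5 + P)*(H + (2*H)/(-21)) = (5 + P)*(H + (2*H)*(-1/21)) = (5 + P)*(H - 2*H/21) = (5 + P)*(19*H/21) = 19*H*(5 + P)/21)
k = -648 (k = 6 - 654 = -648)
R(c) = (380/3 + 79*c/3)/(-648 + c) (R(c) = (c + (19/21)*28*(5 + c))/(c - 648) = (c + (380/3 + 76*c/3))/(-648 + c) = (380/3 + 79*c/3)/(-648 + c))
R(2077)/1615804 = ((380 + 79*2077)/(3*(-648 + 2077)))/1615804 = ((⅓)*(380 + 164083)/1429)*(1/1615804) = ((⅓)*(1/1429)*164463)*(1/1615804) = (54821/1429)*(1/1615804) = 54821/2308983916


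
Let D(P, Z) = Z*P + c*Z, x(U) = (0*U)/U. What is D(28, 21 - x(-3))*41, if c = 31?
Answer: 50799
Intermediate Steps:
x(U) = 0 (x(U) = 0/U = 0)
D(P, Z) = 31*Z + P*Z (D(P, Z) = Z*P + 31*Z = P*Z + 31*Z = 31*Z + P*Z)
D(28, 21 - x(-3))*41 = ((21 - 1*0)*(31 + 28))*41 = ((21 + 0)*59)*41 = (21*59)*41 = 1239*41 = 50799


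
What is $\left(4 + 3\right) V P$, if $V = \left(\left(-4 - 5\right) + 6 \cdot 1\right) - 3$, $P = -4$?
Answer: $168$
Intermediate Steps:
$V = -6$ ($V = \left(-9 + 6\right) - 3 = -3 - 3 = -6$)
$\left(4 + 3\right) V P = \left(4 + 3\right) \left(\left(-6\right) \left(-4\right)\right) = 7 \cdot 24 = 168$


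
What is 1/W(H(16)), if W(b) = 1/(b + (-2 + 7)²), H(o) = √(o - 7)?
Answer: 28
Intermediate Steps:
H(o) = √(-7 + o)
W(b) = 1/(25 + b) (W(b) = 1/(b + 5²) = 1/(b + 25) = 1/(25 + b))
1/W(H(16)) = 1/(1/(25 + √(-7 + 16))) = 1/(1/(25 + √9)) = 1/(1/(25 + 3)) = 1/(1/28) = 28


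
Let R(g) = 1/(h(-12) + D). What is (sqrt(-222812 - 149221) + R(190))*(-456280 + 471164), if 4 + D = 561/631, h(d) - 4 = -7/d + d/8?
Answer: -112701648/209 + 133956*I*sqrt(4593) ≈ -5.3924e+5 + 9.0784e+6*I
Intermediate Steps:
h(d) = 4 - 7/d + d/8 (h(d) = 4 + (-7/d + d/8) = 4 - 7/d + d/8)
D = -1963/631 (D = -4 + 561/631 = -1963/631 ≈ -3.1109)
R(g) = -7572/209 (R(g) = 1/((4 - 7/(-12) + (1/8)*(-12)) - 1963/631) = 1/((4 - 7*(-1/12) - 3/2) - 1963/631) = 1/((4 + 7/12 - 3/2) - 1963/631) = 1/(37/12 - 1963/631) = 1/(-209/7572) = -7572/209)
(sqrt(-222812 - 149221) + R(190))*(-456280 + 471164) = (sqrt(-222812 - 149221) - 7572/209)*(-456280 + 471164) = (sqrt(-372033) - 7572/209)*14884 = (9*I*sqrt(4593) - 7572/209)*14884 = (-7572/209 + 9*I*sqrt(4593))*14884 = -112701648/209 + 133956*I*sqrt(4593)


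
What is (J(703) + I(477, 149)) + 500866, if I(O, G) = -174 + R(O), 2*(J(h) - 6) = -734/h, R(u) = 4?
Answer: 351993139/703 ≈ 5.0070e+5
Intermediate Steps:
J(h) = 6 - 367/h (J(h) = 6 + (-734/h)/2 = 6 - 367/h)
I(O, G) = -170 (I(O, G) = -174 + 4 = -170)
(J(703) + I(477, 149)) + 500866 = ((6 - 367/703) - 170) + 500866 = (3851/703 - 170) + 500866 = -115659/703 + 500866 = 351993139/703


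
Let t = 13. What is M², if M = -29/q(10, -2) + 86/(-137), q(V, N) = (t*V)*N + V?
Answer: 307195729/1173062500 ≈ 0.26188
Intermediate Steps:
q(V, N) = V + 13*N*V (q(V, N) = (13*V)*N + V = 13*N*V + V = V + 13*N*V)
M = -17527/34250 (M = -29*1/(10*(1 + 13*(-2))) + 86/(-137) = -29*1/(10*(1 - 26)) + 86*(-1/137) = -29/(10*(-25)) - 86/137 = -29/(-250) - 86/137 = -29*(-1/250) - 86/137 = 29/250 - 86/137 = -17527/34250 ≈ -0.51174)
M² = (-17527/34250)² = 307195729/1173062500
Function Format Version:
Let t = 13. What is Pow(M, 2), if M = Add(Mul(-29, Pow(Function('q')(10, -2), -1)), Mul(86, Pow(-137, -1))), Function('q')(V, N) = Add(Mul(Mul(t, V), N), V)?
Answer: Rational(307195729, 1173062500) ≈ 0.26188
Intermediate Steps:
Function('q')(V, N) = Add(V, Mul(13, N, V)) (Function('q')(V, N) = Add(Mul(Mul(13, V), N), V) = Add(Mul(13, N, V), V) = Add(V, Mul(13, N, V)))
M = Rational(-17527, 34250) (M = Add(Mul(-29, Pow(Mul(10, Add(1, Mul(13, -2))), -1)), Mul(86, Pow(-137, -1))) = Add(Mul(-29, Pow(Mul(10, Add(1, -26)), -1)), Mul(86, Rational(-1, 137))) = Add(Mul(-29, Pow(Mul(10, -25), -1)), Rational(-86, 137)) = Add(Mul(-29, Pow(-250, -1)), Rational(-86, 137)) = Add(Mul(-29, Rational(-1, 250)), Rational(-86, 137)) = Add(Rational(29, 250), Rational(-86, 137)) = Rational(-17527, 34250) ≈ -0.51174)
Pow(M, 2) = Pow(Rational(-17527, 34250), 2) = Rational(307195729, 1173062500)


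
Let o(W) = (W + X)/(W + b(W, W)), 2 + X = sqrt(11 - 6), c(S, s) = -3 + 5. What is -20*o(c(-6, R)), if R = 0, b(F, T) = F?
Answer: -5*sqrt(5) ≈ -11.180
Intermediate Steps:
c(S, s) = 2
X = -2 + sqrt(5) (X = -2 + sqrt(11 - 6) = -2 + sqrt(5) ≈ 0.23607)
o(W) = (-2 + W + sqrt(5))/(2*W) (o(W) = (W + (-2 + sqrt(5)))/(W + W) = (-2 + W + sqrt(5))/((2*W)) = (-2 + W + sqrt(5))*(1/(2*W)) = (-2 + W + sqrt(5))/(2*W))
-20*o(c(-6, R)) = -10*(-2 + 2 + sqrt(5))/2 = -10*sqrt(5)/2 = -5*sqrt(5)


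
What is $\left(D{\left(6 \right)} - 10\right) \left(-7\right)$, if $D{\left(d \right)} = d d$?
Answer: $-182$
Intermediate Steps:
$D{\left(d \right)} = d^{2}$
$\left(D{\left(6 \right)} - 10\right) \left(-7\right) = \left(6^{2} - 10\right) \left(-7\right) = \left(36 - 10\right) \left(-7\right) = 26 \left(-7\right) = -182$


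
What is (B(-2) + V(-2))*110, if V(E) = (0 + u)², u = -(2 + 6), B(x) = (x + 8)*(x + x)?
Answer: 4400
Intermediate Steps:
B(x) = 2*x*(8 + x) (B(x) = (8 + x)*(2*x) = 2*x*(8 + x))
u = -8 (u = -1*8 = -8)
V(E) = 64 (V(E) = (0 - 8)² = (-8)² = 64)
(B(-2) + V(-2))*110 = (2*(-2)*(8 - 2) + 64)*110 = (2*(-2)*6 + 64)*110 = (-24 + 64)*110 = 40*110 = 4400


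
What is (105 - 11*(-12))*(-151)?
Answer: -35787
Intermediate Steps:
(105 - 11*(-12))*(-151) = (105 + 132)*(-151) = 237*(-151) = -35787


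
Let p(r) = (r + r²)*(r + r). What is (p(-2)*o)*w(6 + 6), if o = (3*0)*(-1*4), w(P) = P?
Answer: 0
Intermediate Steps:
p(r) = 2*r*(r + r²) (p(r) = (r + r²)*(2*r) = 2*r*(r + r²))
o = 0 (o = 0*(-4) = 0)
(p(-2)*o)*w(6 + 6) = ((2*(-2)²*(1 - 2))*0)*(6 + 6) = ((2*4*(-1))*0)*12 = -8*0*12 = 0*12 = 0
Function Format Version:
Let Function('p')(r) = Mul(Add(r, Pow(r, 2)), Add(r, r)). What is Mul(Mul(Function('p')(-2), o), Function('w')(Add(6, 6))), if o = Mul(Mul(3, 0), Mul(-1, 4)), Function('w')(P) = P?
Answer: 0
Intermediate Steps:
Function('p')(r) = Mul(2, r, Add(r, Pow(r, 2))) (Function('p')(r) = Mul(Add(r, Pow(r, 2)), Mul(2, r)) = Mul(2, r, Add(r, Pow(r, 2))))
o = 0 (o = Mul(0, -4) = 0)
Mul(Mul(Function('p')(-2), o), Function('w')(Add(6, 6))) = Mul(Mul(Mul(2, Pow(-2, 2), Add(1, -2)), 0), Add(6, 6)) = Mul(Mul(Mul(2, 4, -1), 0), 12) = Mul(Mul(-8, 0), 12) = Mul(0, 12) = 0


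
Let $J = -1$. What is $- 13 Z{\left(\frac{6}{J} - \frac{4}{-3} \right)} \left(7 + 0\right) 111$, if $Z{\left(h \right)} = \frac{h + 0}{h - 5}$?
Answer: $- \frac{141414}{29} \approx -4876.3$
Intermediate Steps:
$Z{\left(h \right)} = \frac{h}{-5 + h}$
$- 13 Z{\left(\frac{6}{J} - \frac{4}{-3} \right)} \left(7 + 0\right) 111 = - 13 \frac{\frac{6}{-1} - \frac{4}{-3}}{-5 + \left(\frac{6}{-1} - \frac{4}{-3}\right)} \left(7 + 0\right) 111 = - 13 \frac{6 \left(-1\right) - - \frac{4}{3}}{-5 + \left(6 \left(-1\right) - - \frac{4}{3}\right)} 7 \cdot 111 = - 13 \frac{-6 + \frac{4}{3}}{-5 + \left(-6 + \frac{4}{3}\right)} 7 \cdot 111 = - 13 - \frac{14}{3 \left(-5 - \frac{14}{3}\right)} 7 \cdot 111 = - 13 - \frac{14}{3 \left(- \frac{29}{3}\right)} 7 \cdot 111 = - 13 \left(- \frac{14}{3}\right) \left(- \frac{3}{29}\right) 7 \cdot 111 = - 13 \cdot \frac{14}{29} \cdot 7 \cdot 111 = \left(-13\right) \frac{98}{29} \cdot 111 = \left(- \frac{1274}{29}\right) 111 = - \frac{141414}{29}$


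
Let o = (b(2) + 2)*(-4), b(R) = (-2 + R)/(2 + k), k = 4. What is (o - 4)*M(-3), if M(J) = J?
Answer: 36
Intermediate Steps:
b(R) = -⅓ + R/6 (b(R) = (-2 + R)/(2 + 4) = (-2 + R)/6 = (-2 + R)*(⅙) = -⅓ + R/6)
o = -8 (o = ((-⅓ + (⅙)*2) + 2)*(-4) = ((-⅓ + ⅓) + 2)*(-4) = (0 + 2)*(-4) = 2*(-4) = -8)
(o - 4)*M(-3) = (-8 - 4)*(-3) = -12*(-3) = 36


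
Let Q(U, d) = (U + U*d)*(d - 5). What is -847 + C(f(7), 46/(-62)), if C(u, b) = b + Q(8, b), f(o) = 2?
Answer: -826072/961 ≈ -859.60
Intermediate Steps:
Q(U, d) = (-5 + d)*(U + U*d) (Q(U, d) = (U + U*d)*(-5 + d) = (-5 + d)*(U + U*d))
C(u, b) = -40 - 31*b + 8*b**2 (C(u, b) = b + 8*(-5 + b**2 - 4*b) = b + (-40 - 32*b + 8*b**2) = -40 - 31*b + 8*b**2)
-847 + C(f(7), 46/(-62)) = -847 + (-40 - 1426/(-62) + 8*(46/(-62))**2) = -847 + (-40 - 1426*(-1)/62 + 8*(46*(-1/62))**2) = -847 + (-40 - 31*(-23/31) + 8*(-23/31)**2) = -847 + (-40 + 23 + 8*(529/961)) = -847 + (-40 + 23 + 4232/961) = -847 - 12105/961 = -826072/961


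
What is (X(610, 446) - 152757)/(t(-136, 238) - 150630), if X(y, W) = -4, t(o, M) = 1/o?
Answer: 149464/147379 ≈ 1.0141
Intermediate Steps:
(X(610, 446) - 152757)/(t(-136, 238) - 150630) = (-4 - 152757)/(1/(-136) - 150630) = -152761/(-1/136 - 150630) = -152761/(-20485681/136) = -152761*(-136/20485681) = 149464/147379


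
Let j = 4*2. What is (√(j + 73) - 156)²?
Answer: 21609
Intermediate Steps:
j = 8
(√(j + 73) - 156)² = (√(8 + 73) - 156)² = (√81 - 156)² = (9 - 156)² = (-147)² = 21609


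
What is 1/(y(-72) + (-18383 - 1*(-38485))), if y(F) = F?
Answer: 1/20030 ≈ 4.9925e-5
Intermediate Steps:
1/(y(-72) + (-18383 - 1*(-38485))) = 1/(-72 + (-18383 - 1*(-38485))) = 1/(-72 + (-18383 + 38485)) = 1/(-72 + 20102) = 1/20030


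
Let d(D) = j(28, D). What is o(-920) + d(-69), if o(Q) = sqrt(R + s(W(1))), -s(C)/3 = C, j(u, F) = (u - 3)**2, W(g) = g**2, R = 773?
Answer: 625 + sqrt(770) ≈ 652.75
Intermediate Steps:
j(u, F) = (-3 + u)**2
s(C) = -3*C
o(Q) = sqrt(770) (o(Q) = sqrt(773 - 3*1**2) = sqrt(773 - 3*1) = sqrt(773 - 3) = sqrt(770))
d(D) = 625 (d(D) = (-3 + 28)**2 = 25**2 = 625)
o(-920) + d(-69) = sqrt(770) + 625 = 625 + sqrt(770)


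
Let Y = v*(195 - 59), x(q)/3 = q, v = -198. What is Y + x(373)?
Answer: -25809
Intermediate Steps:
x(q) = 3*q
Y = -26928 (Y = -198*(195 - 59) = -198*136 = -26928)
Y + x(373) = -26928 + 3*373 = -26928 + 1119 = -25809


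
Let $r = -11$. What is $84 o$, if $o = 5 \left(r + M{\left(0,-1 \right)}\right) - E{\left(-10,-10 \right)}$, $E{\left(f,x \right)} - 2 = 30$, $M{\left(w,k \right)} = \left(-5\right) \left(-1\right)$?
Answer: $-5208$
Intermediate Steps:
$M{\left(w,k \right)} = 5$
$E{\left(f,x \right)} = 32$ ($E{\left(f,x \right)} = 2 + 30 = 32$)
$o = -62$ ($o = 5 \left(-11 + 5\right) - 32 = 5 \left(-6\right) - 32 = -30 - 32 = -62$)
$84 o = 84 \left(-62\right) = -5208$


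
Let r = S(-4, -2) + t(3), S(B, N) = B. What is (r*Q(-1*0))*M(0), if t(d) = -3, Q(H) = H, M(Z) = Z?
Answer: 0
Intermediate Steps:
r = -7 (r = -4 - 3 = -7)
(r*Q(-1*0))*M(0) = -(-7)*0*0 = -7*0*0 = 0*0 = 0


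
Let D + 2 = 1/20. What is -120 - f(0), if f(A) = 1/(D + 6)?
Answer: -9740/81 ≈ -120.25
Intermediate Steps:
D = -39/20 (D = -2 + 1/20 = -39/20 ≈ -1.9500)
f(A) = 20/81 (f(A) = 1/(-39/20 + 6) = 1/(81/20) = 20/81)
-120 - f(0) = -120 - 1*20/81 = -120 - 20/81 = -9740/81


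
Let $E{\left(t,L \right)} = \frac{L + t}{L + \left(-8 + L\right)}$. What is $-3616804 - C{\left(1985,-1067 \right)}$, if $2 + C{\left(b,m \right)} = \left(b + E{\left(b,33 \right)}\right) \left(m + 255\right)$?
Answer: $-1976730$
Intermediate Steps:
$E{\left(t,L \right)} = \frac{L + t}{-8 + 2 L}$
$C{\left(b,m \right)} = -2 + \left(255 + m\right) \left(\frac{33}{58} + \frac{59 b}{58}\right)$ ($C{\left(b,m \right)} = -2 + \left(b + \frac{33 + b}{2 \left(-4 + 33\right)}\right) \left(m + 255\right) = -2 + \left(b + \frac{33 + b}{2 \cdot 29}\right) \left(255 + m\right) = -2 + \left(b + \frac{1}{2} \cdot \frac{1}{29} \left(33 + b\right)\right) \left(255 + m\right) = -2 + \left(b + \left(\frac{33}{58} + \frac{b}{58}\right)\right) \left(255 + m\right) = -2 + \left(\frac{33}{58} + \frac{59 b}{58}\right) \left(255 + m\right) = -2 + \left(255 + m\right) \left(\frac{33}{58} + \frac{59 b}{58}\right)$)
$-3616804 - C{\left(1985,-1067 \right)} = -3616804 - \left(\frac{8299}{58} + \frac{33}{58} \left(-1067\right) + \frac{15045}{58} \cdot 1985 + \frac{59}{58} \cdot 1985 \left(-1067\right)\right) = -3616804 - \left(\frac{8299}{58} - \frac{35211}{58} + \frac{29864325}{58} - \frac{124961705}{58}\right) = -3616804 - -1640074 = -3616804 + 1640074 = -1976730$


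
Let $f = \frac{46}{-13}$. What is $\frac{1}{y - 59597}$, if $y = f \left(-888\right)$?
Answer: $- \frac{13}{733913} \approx -1.7713 \cdot 10^{-5}$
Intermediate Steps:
$f = - \frac{46}{13}$ ($f = 46 \left(- \frac{1}{13}\right) = - \frac{46}{13} \approx -3.5385$)
$y = \frac{40848}{13}$ ($y = \left(- \frac{46}{13}\right) \left(-888\right) = \frac{40848}{13} \approx 3142.2$)
$\frac{1}{y - 59597} = \frac{1}{\frac{40848}{13} - 59597} = \frac{1}{- \frac{733913}{13}} = - \frac{13}{733913}$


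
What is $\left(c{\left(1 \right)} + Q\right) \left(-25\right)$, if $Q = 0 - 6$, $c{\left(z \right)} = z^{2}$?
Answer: $125$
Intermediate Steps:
$Q = -6$ ($Q = 0 - 6 = -6$)
$\left(c{\left(1 \right)} + Q\right) \left(-25\right) = \left(1^{2} - 6\right) \left(-25\right) = \left(1 - 6\right) \left(-25\right) = \left(-5\right) \left(-25\right) = 125$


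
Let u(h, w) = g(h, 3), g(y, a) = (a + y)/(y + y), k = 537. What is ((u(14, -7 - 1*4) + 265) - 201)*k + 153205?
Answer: 5261173/28 ≈ 1.8790e+5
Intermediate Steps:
g(y, a) = (a + y)/(2*y) (g(y, a) = (a + y)/((2*y)) = (a + y)*(1/(2*y)) = (a + y)/(2*y))
u(h, w) = (3 + h)/(2*h)
((u(14, -7 - 1*4) + 265) - 201)*k + 153205 = (((1/2)*(3 + 14)/14 + 265) - 201)*537 + 153205 = (((1/2)*(1/14)*17 + 265) - 201)*537 + 153205 = ((17/28 + 265) - 201)*537 + 153205 = (7437/28 - 201)*537 + 153205 = (1809/28)*537 + 153205 = 971433/28 + 153205 = 5261173/28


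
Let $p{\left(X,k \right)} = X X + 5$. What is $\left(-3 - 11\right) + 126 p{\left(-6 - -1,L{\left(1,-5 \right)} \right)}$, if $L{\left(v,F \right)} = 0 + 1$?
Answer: $3766$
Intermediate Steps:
$L{\left(v,F \right)} = 1$
$p{\left(X,k \right)} = 5 + X^{2}$ ($p{\left(X,k \right)} = X^{2} + 5 = 5 + X^{2}$)
$\left(-3 - 11\right) + 126 p{\left(-6 - -1,L{\left(1,-5 \right)} \right)} = \left(-3 - 11\right) + 126 \left(5 + \left(-6 - -1\right)^{2}\right) = -14 + 126 \left(5 + \left(-6 + 1\right)^{2}\right) = -14 + 126 \left(5 + \left(-5\right)^{2}\right) = -14 + 126 \left(5 + 25\right) = -14 + 126 \cdot 30 = -14 + 3780 = 3766$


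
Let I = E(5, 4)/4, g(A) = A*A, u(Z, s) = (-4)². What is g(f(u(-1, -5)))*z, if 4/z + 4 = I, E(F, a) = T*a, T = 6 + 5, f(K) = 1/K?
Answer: 1/448 ≈ 0.0022321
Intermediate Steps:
u(Z, s) = 16
g(A) = A²
T = 11
E(F, a) = 11*a
I = 11 (I = (11*4)/4 = 44*(¼) = 11)
z = 4/7 (z = 4/(-4 + 11) = 4/7 ≈ 0.57143)
g(f(u(-1, -5)))*z = (1/16)²*(4/7) = (1/256)*(4/7) = 1/448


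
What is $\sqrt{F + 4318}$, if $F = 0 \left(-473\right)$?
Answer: $\sqrt{4318} \approx 65.711$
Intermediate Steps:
$F = 0$
$\sqrt{F + 4318} = \sqrt{0 + 4318} = \sqrt{4318}$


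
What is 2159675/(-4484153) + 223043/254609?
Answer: 450286245504/1141705711177 ≈ 0.39440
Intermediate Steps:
2159675/(-4484153) + 223043/254609 = 2159675*(-1/4484153) + 223043*(1/254609) = -2159675/4484153 + 223043/254609 = 450286245504/1141705711177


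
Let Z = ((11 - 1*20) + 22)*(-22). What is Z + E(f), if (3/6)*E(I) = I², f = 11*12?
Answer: 34562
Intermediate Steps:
f = 132
Z = -286 (Z = ((11 - 20) + 22)*(-22) = (-9 + 22)*(-22) = 13*(-22) = -286)
E(I) = 2*I²
Z + E(f) = -286 + 2*132² = -286 + 2*17424 = -286 + 34848 = 34562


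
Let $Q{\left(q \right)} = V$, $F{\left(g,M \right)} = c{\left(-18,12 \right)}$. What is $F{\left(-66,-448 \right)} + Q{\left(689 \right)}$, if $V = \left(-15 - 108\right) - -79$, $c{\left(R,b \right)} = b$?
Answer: $-32$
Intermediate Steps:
$F{\left(g,M \right)} = 12$
$V = -44$ ($V = \left(-15 - 108\right) + 79 = -123 + 79 = -44$)
$Q{\left(q \right)} = -44$
$F{\left(-66,-448 \right)} + Q{\left(689 \right)} = 12 - 44 = -32$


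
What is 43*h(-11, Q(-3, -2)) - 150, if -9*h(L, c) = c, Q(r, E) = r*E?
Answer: -536/3 ≈ -178.67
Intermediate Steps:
Q(r, E) = E*r
h(L, c) = -c/9
43*h(-11, Q(-3, -2)) - 150 = 43*(-(-2)*(-3)/9) - 150 = 43*(-⅑*6) - 150 = 43*(-⅔) - 150 = -86/3 - 150 = -536/3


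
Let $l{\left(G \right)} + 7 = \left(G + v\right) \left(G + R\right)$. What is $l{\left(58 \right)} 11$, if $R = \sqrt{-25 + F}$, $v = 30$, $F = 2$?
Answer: $56067 + 968 i \sqrt{23} \approx 56067.0 + 4642.4 i$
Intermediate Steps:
$R = i \sqrt{23}$ ($R = \sqrt{-25 + 2} = \sqrt{-23} = i \sqrt{23} \approx 4.7958 i$)
$l{\left(G \right)} = -7 + \left(30 + G\right) \left(G + i \sqrt{23}\right)$ ($l{\left(G \right)} = -7 + \left(G + 30\right) \left(G + i \sqrt{23}\right) = -7 + \left(30 + G\right) \left(G + i \sqrt{23}\right)$)
$l{\left(58 \right)} 11 = \left(-7 + 58^{2} + 30 \cdot 58 + 30 i \sqrt{23} + i 58 \sqrt{23}\right) 11 = \left(-7 + 3364 + 1740 + 30 i \sqrt{23} + 58 i \sqrt{23}\right) 11 = \left(5097 + 88 i \sqrt{23}\right) 11 = 56067 + 968 i \sqrt{23}$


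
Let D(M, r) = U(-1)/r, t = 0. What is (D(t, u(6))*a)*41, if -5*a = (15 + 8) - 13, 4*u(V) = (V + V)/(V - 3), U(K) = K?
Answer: 82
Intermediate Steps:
u(V) = V/(2*(-3 + V)) (u(V) = ((V + V)/(V - 3))/4 = ((2*V)/(-3 + V))/4 = (2*V/(-3 + V))/4 = V/(2*(-3 + V)))
D(M, r) = -1/r
a = -2 (a = -((15 + 8) - 13)/5 = -(23 - 13)/5 = -⅕*10 = -2)
(D(t, u(6))*a)*41 = (-1/((½)*6/(-3 + 6))*(-2))*41 = (-1/((½)*6/3)*(-2))*41 = (-1/((½)*6*(⅓))*(-2))*41 = (-1/1*(-2))*41 = (-1*1*(-2))*41 = -1*(-2)*41 = 2*41 = 82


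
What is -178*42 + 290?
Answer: -7186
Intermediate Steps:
-178*42 + 290 = -7476 + 290 = -7186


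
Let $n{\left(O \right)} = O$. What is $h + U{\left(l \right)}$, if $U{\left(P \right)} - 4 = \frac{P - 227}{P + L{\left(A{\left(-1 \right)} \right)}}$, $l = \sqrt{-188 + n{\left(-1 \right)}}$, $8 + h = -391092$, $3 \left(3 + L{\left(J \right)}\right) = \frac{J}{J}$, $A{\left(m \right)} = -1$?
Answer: $- \frac{690277291}{1765} + \frac{6057 i \sqrt{21}}{1765} \approx -3.9109 \cdot 10^{5} + 15.726 i$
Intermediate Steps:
$L{\left(J \right)} = - \frac{8}{3}$ ($L{\left(J \right)} = -3 + \frac{J \frac{1}{J}}{3} = -3 + \frac{1}{3} \cdot 1 = -3 + \frac{1}{3} = - \frac{8}{3}$)
$h = -391100$ ($h = -8 - 391092 = -391100$)
$l = 3 i \sqrt{21}$ ($l = \sqrt{-188 - 1} = \sqrt{-189} = 3 i \sqrt{21} \approx 13.748 i$)
$U{\left(P \right)} = 4 + \frac{-227 + P}{- \frac{8}{3} + P}$ ($U{\left(P \right)} = 4 + \frac{P - 227}{P - \frac{8}{3}} = 4 + \frac{-227 + P}{- \frac{8}{3} + P}$)
$h + U{\left(l \right)} = -391100 + \frac{-713 + 15 \cdot 3 i \sqrt{21}}{-8 + 3 \cdot 3 i \sqrt{21}} = -391100 + \frac{-713 + 45 i \sqrt{21}}{-8 + 9 i \sqrt{21}}$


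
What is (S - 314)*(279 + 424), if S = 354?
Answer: 28120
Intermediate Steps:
(S - 314)*(279 + 424) = (354 - 314)*(279 + 424) = 40*703 = 28120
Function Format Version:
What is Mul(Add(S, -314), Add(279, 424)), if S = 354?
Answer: 28120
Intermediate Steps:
Mul(Add(S, -314), Add(279, 424)) = Mul(Add(354, -314), Add(279, 424)) = Mul(40, 703) = 28120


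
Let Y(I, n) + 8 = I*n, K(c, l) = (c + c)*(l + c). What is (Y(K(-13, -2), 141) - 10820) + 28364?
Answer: 72526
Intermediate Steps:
K(c, l) = 2*c*(c + l) (K(c, l) = (2*c)*(c + l) = 2*c*(c + l))
Y(I, n) = -8 + I*n
(Y(K(-13, -2), 141) - 10820) + 28364 = ((-8 + (2*(-13)*(-13 - 2))*141) - 10820) + 28364 = ((-8 + (2*(-13)*(-15))*141) - 10820) + 28364 = ((-8 + 390*141) - 10820) + 28364 = ((-8 + 54990) - 10820) + 28364 = (54982 - 10820) + 28364 = 44162 + 28364 = 72526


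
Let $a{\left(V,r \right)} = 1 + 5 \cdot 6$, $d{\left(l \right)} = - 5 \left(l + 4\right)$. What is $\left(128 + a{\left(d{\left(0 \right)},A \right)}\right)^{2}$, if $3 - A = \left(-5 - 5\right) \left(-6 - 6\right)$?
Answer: $25281$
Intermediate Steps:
$A = -117$ ($A = 3 - \left(-5 - 5\right) \left(-6 - 6\right) = 3 - \left(-10\right) \left(-12\right) = 3 - 120 = -117$)
$d{\left(l \right)} = -20 - 5 l$ ($d{\left(l \right)} = - 5 \left(4 + l\right) = -20 - 5 l$)
$a{\left(V,r \right)} = 31$ ($a{\left(V,r \right)} = 1 + 30 = 31$)
$\left(128 + a{\left(d{\left(0 \right)},A \right)}\right)^{2} = \left(128 + 31\right)^{2} = 159^{2} = 25281$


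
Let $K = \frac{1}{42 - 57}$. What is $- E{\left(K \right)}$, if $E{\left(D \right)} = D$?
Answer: $\frac{1}{15} \approx 0.066667$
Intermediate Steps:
$K = - \frac{1}{15}$ ($K = \frac{1}{-15} = - \frac{1}{15} \approx -0.066667$)
$- E{\left(K \right)} = \left(-1\right) \left(- \frac{1}{15}\right) = \frac{1}{15}$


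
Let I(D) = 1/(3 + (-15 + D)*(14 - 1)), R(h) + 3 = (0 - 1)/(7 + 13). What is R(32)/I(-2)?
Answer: 6649/10 ≈ 664.90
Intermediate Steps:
R(h) = -61/20 (R(h) = -3 + (0 - 1)/(7 + 13) = -3 - 1/20 = -61/20)
I(D) = 1/(-192 + 13*D) (I(D) = 1/(3 + (-15 + D)*13) = 1/(3 + (-195 + 13*D)) = 1/(-192 + 13*D))
R(32)/I(-2) = -61/(20*(1/(-192 + 13*(-2)))) = -61/(20*(1/(-192 - 26))) = -61/(20*(1/(-218))) = -61/(20*(-1/218)) = -61/20*(-218) = 6649/10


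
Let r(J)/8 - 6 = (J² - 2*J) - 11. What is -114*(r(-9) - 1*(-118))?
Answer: -99180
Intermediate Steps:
r(J) = -40 - 16*J + 8*J² (r(J) = 48 + 8*((J² - 2*J) - 11) = 48 + 8*(-11 + J² - 2*J) = 48 + (-88 - 16*J + 8*J²) = -40 - 16*J + 8*J²)
-114*(r(-9) - 1*(-118)) = -114*((-40 - 16*(-9) + 8*(-9)²) - 1*(-118)) = -114*((-40 + 144 + 8*81) + 118) = -114*((-40 + 144 + 648) + 118) = -114*(752 + 118) = -114*870 = -99180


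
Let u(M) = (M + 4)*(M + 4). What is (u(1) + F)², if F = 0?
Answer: 625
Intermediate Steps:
u(M) = (4 + M)² (u(M) = (4 + M)*(4 + M) = (4 + M)²)
(u(1) + F)² = ((4 + 1)² + 0)² = (5² + 0)² = (25 + 0)² = 25² = 625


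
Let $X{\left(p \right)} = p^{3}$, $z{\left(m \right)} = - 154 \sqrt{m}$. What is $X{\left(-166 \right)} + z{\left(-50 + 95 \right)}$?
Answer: $-4574296 - 462 \sqrt{5} \approx -4.5753 \cdot 10^{6}$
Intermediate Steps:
$X{\left(-166 \right)} + z{\left(-50 + 95 \right)} = \left(-166\right)^{3} - 154 \sqrt{-50 + 95} = -4574296 - 154 \sqrt{45} = -4574296 - 154 \cdot 3 \sqrt{5} = -4574296 - 462 \sqrt{5}$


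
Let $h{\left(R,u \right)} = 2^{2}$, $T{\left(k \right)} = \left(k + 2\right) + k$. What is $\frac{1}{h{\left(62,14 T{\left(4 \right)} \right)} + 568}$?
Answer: $\frac{1}{572} \approx 0.0017483$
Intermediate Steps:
$T{\left(k \right)} = 2 + 2 k$ ($T{\left(k \right)} = \left(2 + k\right) + k = 2 + 2 k$)
$h{\left(R,u \right)} = 4$
$\frac{1}{h{\left(62,14 T{\left(4 \right)} \right)} + 568} = \frac{1}{4 + 568} = \frac{1}{572}$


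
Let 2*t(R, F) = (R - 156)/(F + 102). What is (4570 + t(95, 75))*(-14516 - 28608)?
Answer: -34881257078/177 ≈ -1.9707e+8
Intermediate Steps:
t(R, F) = (-156 + R)/(2*(102 + F)) (t(R, F) = ((R - 156)/(F + 102))/2 = ((-156 + R)/(102 + F))/2 = (-156 + R)/(2*(102 + F)))
(4570 + t(95, 75))*(-14516 - 28608) = (4570 + (-156 + 95)/(2*(102 + 75)))*(-14516 - 28608) = (4570 + (½)*(-61)/177)*(-43124) = (4570 + (½)*(1/177)*(-61))*(-43124) = (4570 - 61/354)*(-43124) = (1617719/354)*(-43124) = -34881257078/177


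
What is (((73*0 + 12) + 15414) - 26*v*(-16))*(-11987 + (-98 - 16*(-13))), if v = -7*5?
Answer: -10285482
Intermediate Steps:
v = -35
(((73*0 + 12) + 15414) - 26*v*(-16))*(-11987 + (-98 - 16*(-13))) = (((73*0 + 12) + 15414) - 26*(-35)*(-16))*(-11987 + (-98 - 16*(-13))) = (((0 + 12) + 15414) + 910*(-16))*(-11987 + (-98 + 208)) = ((12 + 15414) - 14560)*(-11987 + 110) = (15426 - 14560)*(-11877) = 866*(-11877) = -10285482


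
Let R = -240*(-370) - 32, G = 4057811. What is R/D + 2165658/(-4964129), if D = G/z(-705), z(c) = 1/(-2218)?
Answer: -512943407668162/1175744129638709 ≈ -0.43627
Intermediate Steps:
z(c) = -1/2218
R = 88768 (R = 88800 - 32 = 88768)
D = -9000224798 (D = 4057811/(-1/2218) = 4057811*(-2218) = -9000224798)
R/D + 2165658/(-4964129) = 88768/(-9000224798) + 2165658/(-4964129) = 88768*(-1/9000224798) + 2165658*(-1/4964129) = -2336/236848021 - 2165658/4964129 = -512943407668162/1175744129638709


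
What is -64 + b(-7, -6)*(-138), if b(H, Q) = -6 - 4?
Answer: 1316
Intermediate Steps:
b(H, Q) = -10
-64 + b(-7, -6)*(-138) = -64 - 10*(-138) = -64 + 1380 = 1316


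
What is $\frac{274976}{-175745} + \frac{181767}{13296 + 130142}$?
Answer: $- \frac{7497366073}{25208511310} \approx -0.29741$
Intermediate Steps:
$\frac{274976}{-175745} + \frac{181767}{13296 + 130142} = 274976 \left(- \frac{1}{175745}\right) + \frac{181767}{143438} = - \frac{274976}{175745} + 181767 \cdot \frac{1}{143438} = - \frac{274976}{175745} + \frac{181767}{143438} = - \frac{7497366073}{25208511310}$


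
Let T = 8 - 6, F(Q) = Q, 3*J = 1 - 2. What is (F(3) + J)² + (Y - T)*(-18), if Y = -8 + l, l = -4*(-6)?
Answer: -2204/9 ≈ -244.89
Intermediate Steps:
J = -⅓ (J = (1 - 2)/3 = (⅓)*(-1) = -⅓ ≈ -0.33333)
l = 24
Y = 16 (Y = -8 + 24 = 16)
T = 2
(F(3) + J)² + (Y - T)*(-18) = (3 - ⅓)² + (16 - 1*2)*(-18) = (8/3)² + (16 - 2)*(-18) = 64/9 + 14*(-18) = 64/9 - 252 = -2204/9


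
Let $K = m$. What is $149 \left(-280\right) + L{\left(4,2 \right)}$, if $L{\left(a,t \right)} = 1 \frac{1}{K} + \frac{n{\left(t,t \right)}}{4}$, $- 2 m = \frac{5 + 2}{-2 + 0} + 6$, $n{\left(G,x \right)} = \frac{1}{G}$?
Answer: $- \frac{1668827}{40} \approx -41721.0$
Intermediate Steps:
$m = - \frac{5}{4}$ ($m = - \frac{\frac{5 + 2}{-2 + 0} + 6}{2} = - \frac{\frac{7}{-2} + 6}{2} = - \frac{7 \left(- \frac{1}{2}\right) + 6}{2} = - \frac{- \frac{7}{2} + 6}{2} = \left(- \frac{1}{2}\right) \frac{5}{2} = - \frac{5}{4} \approx -1.25$)
$K = - \frac{5}{4} \approx -1.25$
$L{\left(a,t \right)} = - \frac{4}{5} + \frac{1}{4 t}$ ($L{\left(a,t \right)} = 1 \frac{1}{- \frac{5}{4}} + \frac{1}{t 4} = 1 \left(- \frac{4}{5}\right) + \frac{1}{t} \frac{1}{4} = - \frac{4}{5} + \frac{1}{4 t}$)
$149 \left(-280\right) + L{\left(4,2 \right)} = 149 \left(-280\right) + \frac{5 - 32}{20 \cdot 2} = -41720 + \frac{1}{20} \cdot \frac{1}{2} \left(5 - 32\right) = -41720 + \frac{1}{20} \cdot \frac{1}{2} \left(-27\right) = -41720 - \frac{27}{40} = - \frac{1668827}{40}$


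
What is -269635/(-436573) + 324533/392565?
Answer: 247531609184/171383279745 ≈ 1.4443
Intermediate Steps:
-269635/(-436573) + 324533/392565 = -269635*(-1/436573) + 324533*(1/392565) = 269635/436573 + 324533/392565 = 247531609184/171383279745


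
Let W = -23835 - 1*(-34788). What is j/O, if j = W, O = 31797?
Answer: 1217/3533 ≈ 0.34447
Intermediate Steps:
W = 10953 (W = -23835 + 34788 = 10953)
j = 10953
j/O = 10953/31797 = 10953*(1/31797) = 1217/3533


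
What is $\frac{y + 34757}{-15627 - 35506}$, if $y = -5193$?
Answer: $- \frac{29564}{51133} \approx -0.57818$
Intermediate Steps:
$\frac{y + 34757}{-15627 - 35506} = \frac{-5193 + 34757}{-15627 - 35506} = \frac{29564}{-51133} = 29564 \left(- \frac{1}{51133}\right) = - \frac{29564}{51133}$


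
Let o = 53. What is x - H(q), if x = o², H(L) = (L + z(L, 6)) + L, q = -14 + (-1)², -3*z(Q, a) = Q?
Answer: 8492/3 ≈ 2830.7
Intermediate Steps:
z(Q, a) = -Q/3
q = -13 (q = -14 + 1 = -13)
H(L) = 5*L/3 (H(L) = (L - L/3) + L = 2*L/3 + L = 5*L/3)
x = 2809 (x = 53² = 2809)
x - H(q) = 2809 - 5*(-13)/3 = 2809 - 1*(-65/3) = 2809 + 65/3 = 8492/3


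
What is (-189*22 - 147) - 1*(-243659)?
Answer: 239354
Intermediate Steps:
(-189*22 - 147) - 1*(-243659) = (-4158 - 147) + 243659 = -4305 + 243659 = 239354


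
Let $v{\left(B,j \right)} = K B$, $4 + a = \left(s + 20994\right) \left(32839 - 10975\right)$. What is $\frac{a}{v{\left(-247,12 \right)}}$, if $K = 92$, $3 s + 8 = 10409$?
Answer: $- \frac{133703825}{5681} \approx -23535.0$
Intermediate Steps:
$s = 3467$ ($s = - \frac{8}{3} + \frac{1}{3} \cdot 10409 = - \frac{8}{3} + \frac{10409}{3} = 3467$)
$a = 534815300$ ($a = -4 + \left(3467 + 20994\right) \left(32839 - 10975\right) = -4 + 24461 \cdot 21864 = -4 + 534815304 = 534815300$)
$v{\left(B,j \right)} = 92 B$
$\frac{a}{v{\left(-247,12 \right)}} = \frac{534815300}{92 \left(-247\right)} = \frac{534815300}{-22724} = 534815300 \left(- \frac{1}{22724}\right) = - \frac{133703825}{5681}$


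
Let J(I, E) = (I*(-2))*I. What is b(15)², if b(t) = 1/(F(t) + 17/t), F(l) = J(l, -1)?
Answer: 225/45333289 ≈ 4.9632e-6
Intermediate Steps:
J(I, E) = -2*I² (J(I, E) = (-2*I)*I = -2*I²)
F(l) = -2*l²
b(t) = 1/(-2*t² + 17/t)
b(15)² = (15/(17 - 2*15³))² = (15/(17 - 2*3375))² = (15/(17 - 6750))² = (15/(-6733))² = (15*(-1/6733))² = (-15/6733)² = 225/45333289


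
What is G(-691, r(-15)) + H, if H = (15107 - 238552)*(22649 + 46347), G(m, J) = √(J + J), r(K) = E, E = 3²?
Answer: -15416811220 + 3*√2 ≈ -1.5417e+10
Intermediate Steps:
E = 9
r(K) = 9
G(m, J) = √2*√J (G(m, J) = √(2*J) = √2*√J)
H = -15416811220 (H = -223445*68996 = -15416811220)
G(-691, r(-15)) + H = √2*√9 - 15416811220 = √2*3 - 15416811220 = 3*√2 - 15416811220 = -15416811220 + 3*√2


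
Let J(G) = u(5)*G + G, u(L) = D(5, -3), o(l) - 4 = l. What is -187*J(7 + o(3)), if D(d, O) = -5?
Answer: 10472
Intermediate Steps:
o(l) = 4 + l
u(L) = -5
J(G) = -4*G (J(G) = -5*G + G = -4*G)
-187*J(7 + o(3)) = -(-748)*(7 + (4 + 3)) = -(-748)*(7 + 7) = -(-748)*14 = -187*(-56) = 10472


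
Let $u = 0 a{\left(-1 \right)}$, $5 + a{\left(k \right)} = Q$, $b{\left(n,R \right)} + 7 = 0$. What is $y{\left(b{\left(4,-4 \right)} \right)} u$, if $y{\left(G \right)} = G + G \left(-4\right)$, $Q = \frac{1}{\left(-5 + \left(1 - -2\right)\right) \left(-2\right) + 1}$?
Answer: $0$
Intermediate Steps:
$b{\left(n,R \right)} = -7$ ($b{\left(n,R \right)} = -7 + 0 = -7$)
$Q = \frac{1}{5}$ ($Q = \frac{1}{\left(-5 + \left(1 + 2\right)\right) \left(-2\right) + 1} = \frac{1}{\left(-5 + 3\right) \left(-2\right) + 1} = \frac{1}{\left(-2\right) \left(-2\right) + 1} = \frac{1}{4 + 1} = \frac{1}{5} \approx 0.2$)
$a{\left(k \right)} = - \frac{24}{5}$ ($a{\left(k \right)} = -5 + \frac{1}{5} = - \frac{24}{5}$)
$u = 0$ ($u = 0 \left(- \frac{24}{5}\right) = 0$)
$y{\left(G \right)} = - 3 G$ ($y{\left(G \right)} = G - 4 G = - 3 G$)
$y{\left(b{\left(4,-4 \right)} \right)} u = \left(-3\right) \left(-7\right) 0 = 21 \cdot 0 = 0$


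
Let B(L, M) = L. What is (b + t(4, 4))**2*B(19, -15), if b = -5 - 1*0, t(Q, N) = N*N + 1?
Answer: 2736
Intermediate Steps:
t(Q, N) = 1 + N**2 (t(Q, N) = N**2 + 1 = 1 + N**2)
b = -5 (b = -5 + 0 = -5)
(b + t(4, 4))**2*B(19, -15) = (-5 + (1 + 4**2))**2*19 = (-5 + (1 + 16))**2*19 = (-5 + 17)**2*19 = 12**2*19 = 144*19 = 2736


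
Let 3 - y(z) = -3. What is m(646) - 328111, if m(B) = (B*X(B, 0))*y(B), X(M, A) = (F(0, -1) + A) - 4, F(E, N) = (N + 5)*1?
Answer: -328111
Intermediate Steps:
y(z) = 6 (y(z) = 3 - 1*(-3) = 3 + 3 = 6)
F(E, N) = 5 + N (F(E, N) = (5 + N)*1 = 5 + N)
X(M, A) = A (X(M, A) = ((5 - 1) + A) - 4 = (4 + A) - 4 = A)
m(B) = 0 (m(B) = (B*0)*6 = 0*6 = 0)
m(646) - 328111 = 0 - 328111 = -328111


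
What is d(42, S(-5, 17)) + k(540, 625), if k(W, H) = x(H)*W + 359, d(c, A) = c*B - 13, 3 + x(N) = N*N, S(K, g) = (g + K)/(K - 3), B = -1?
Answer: 210936184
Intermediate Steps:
S(K, g) = (K + g)/(-3 + K)
x(N) = -3 + N**2 (x(N) = -3 + N*N = -3 + N**2)
d(c, A) = -13 - c (d(c, A) = c*(-1) - 13 = -c - 13 = -13 - c)
k(W, H) = 359 + W*(-3 + H**2) (k(W, H) = (-3 + H**2)*W + 359 = W*(-3 + H**2) + 359 = 359 + W*(-3 + H**2))
d(42, S(-5, 17)) + k(540, 625) = (-13 - 1*42) + (359 + 540*(-3 + 625**2)) = (-13 - 42) + (359 + 540*(-3 + 390625)) = -55 + (359 + 540*390622) = -55 + (359 + 210935880) = -55 + 210936239 = 210936184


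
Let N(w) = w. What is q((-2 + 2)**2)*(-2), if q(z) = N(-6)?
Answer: 12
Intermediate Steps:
q(z) = -6
q((-2 + 2)**2)*(-2) = -6*(-2) = 12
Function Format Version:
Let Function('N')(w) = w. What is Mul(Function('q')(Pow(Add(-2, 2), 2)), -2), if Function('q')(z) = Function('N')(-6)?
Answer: 12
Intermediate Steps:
Function('q')(z) = -6
Mul(Function('q')(Pow(Add(-2, 2), 2)), -2) = Mul(-6, -2) = 12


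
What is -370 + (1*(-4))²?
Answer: -354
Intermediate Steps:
-370 + (1*(-4))² = -370 + (-4)² = -370 + 16 = -354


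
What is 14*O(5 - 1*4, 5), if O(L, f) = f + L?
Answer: 84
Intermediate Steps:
O(L, f) = L + f
14*O(5 - 1*4, 5) = 14*((5 - 1*4) + 5) = 14*((5 - 4) + 5) = 14*(1 + 5) = 14*6 = 84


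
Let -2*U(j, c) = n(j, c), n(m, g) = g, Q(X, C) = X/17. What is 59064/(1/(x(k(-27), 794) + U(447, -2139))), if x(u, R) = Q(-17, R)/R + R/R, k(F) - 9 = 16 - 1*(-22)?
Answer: 25101491232/397 ≈ 6.3228e+7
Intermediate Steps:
Q(X, C) = X/17 (Q(X, C) = X*(1/17) = X/17)
U(j, c) = -c/2
k(F) = 47 (k(F) = 9 + (16 - 1*(-22)) = 9 + (16 + 22) = 9 + 38 = 47)
x(u, R) = 1 - 1/R (x(u, R) = ((1/17)*(-17))/R + R/R = -1/R + 1 = 1 - 1/R)
59064/(1/(x(k(-27), 794) + U(447, -2139))) = 59064/(1/((-1 + 794)/794 - ½*(-2139))) = 59064/(1/((1/794)*793 + 2139/2)) = 59064/(1/(793/794 + 2139/2)) = 59064/(1/(424988/397)) = 59064/(397/424988) = 59064*(424988/397) = 25101491232/397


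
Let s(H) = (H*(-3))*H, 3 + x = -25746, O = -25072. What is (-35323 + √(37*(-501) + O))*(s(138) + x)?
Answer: 2927605563 - 82881*I*√43609 ≈ 2.9276e+9 - 1.7308e+7*I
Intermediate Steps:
x = -25749 (x = -3 - 25746 = -25749)
s(H) = -3*H² (s(H) = (-3*H)*H = -3*H²)
(-35323 + √(37*(-501) + O))*(s(138) + x) = (-35323 + √(37*(-501) - 25072))*(-3*138² - 25749) = (-35323 + √(-18537 - 25072))*(-3*19044 - 25749) = (-35323 + √(-43609))*(-57132 - 25749) = (-35323 + I*√43609)*(-82881) = 2927605563 - 82881*I*√43609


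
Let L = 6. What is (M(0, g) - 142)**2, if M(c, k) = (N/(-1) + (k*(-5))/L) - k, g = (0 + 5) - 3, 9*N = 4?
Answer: 1729225/81 ≈ 21348.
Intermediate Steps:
N = 4/9 (N = (1/9)*4 = 4/9 ≈ 0.44444)
g = 2 (g = 5 - 3 = 2)
M(c, k) = -4/9 - 11*k/6 (M(c, k) = ((4/9)/(-1) + (k*(-5))/6) - k = ((4/9)*(-1) - 5*k*(1/6)) - k = (-4/9 - 5*k/6) - k = -4/9 - 11*k/6)
(M(0, g) - 142)**2 = ((-4/9 - 11/6*2) - 142)**2 = ((-4/9 - 11/3) - 142)**2 = (-37/9 - 142)**2 = (-1315/9)**2 = 1729225/81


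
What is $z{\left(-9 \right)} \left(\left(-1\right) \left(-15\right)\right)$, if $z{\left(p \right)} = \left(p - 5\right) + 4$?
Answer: $-150$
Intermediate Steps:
$z{\left(p \right)} = -1 + p$ ($z{\left(p \right)} = \left(-5 + p\right) + 4 = -1 + p$)
$z{\left(-9 \right)} \left(\left(-1\right) \left(-15\right)\right) = \left(-1 - 9\right) \left(\left(-1\right) \left(-15\right)\right) = \left(-10\right) 15 = -150$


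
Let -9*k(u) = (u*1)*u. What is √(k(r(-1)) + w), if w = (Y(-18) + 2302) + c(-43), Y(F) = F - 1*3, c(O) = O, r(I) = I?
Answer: √20141/3 ≈ 47.306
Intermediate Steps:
Y(F) = -3 + F (Y(F) = F - 3 = -3 + F)
k(u) = -u²/9 (k(u) = -u*1*u/9 = -u*u/9 = -u²/9)
w = 2238 (w = ((-3 - 18) + 2302) - 43 = (-21 + 2302) - 43 = 2281 - 43 = 2238)
√(k(r(-1)) + w) = √(-⅑*(-1)² + 2238) = √(-⅑*1 + 2238) = √(-⅑ + 2238) = √(20141/9) = √20141/3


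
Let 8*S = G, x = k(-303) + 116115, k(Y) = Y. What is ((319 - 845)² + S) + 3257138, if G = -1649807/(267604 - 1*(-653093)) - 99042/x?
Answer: 55822613215014315/15796705328 ≈ 3.5338e+6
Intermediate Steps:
x = 115812 (x = -303 + 116115 = 115812)
G = -5226946677/1974588166 (G = -1649807/(267604 - 1*(-653093)) - 99042/115812 = -1649807/(267604 + 653093) - 99042*1/115812 = -1649807/920697 - 16507/19302 = -5226946677/1974588166 ≈ -2.6471)
S = -5226946677/15796705328 (S = (⅛)*(-5226946677/1974588166) = -5226946677/15796705328 ≈ -0.33089)
((319 - 845)² + S) + 3257138 = ((319 - 845)² - 5226946677/15796705328) + 3257138 = ((-526)² - 5226946677/15796705328) + 3257138 = (276676 - 5226946677/15796705328) + 3257138 = 4370564016383051/15796705328 + 3257138 = 55822613215014315/15796705328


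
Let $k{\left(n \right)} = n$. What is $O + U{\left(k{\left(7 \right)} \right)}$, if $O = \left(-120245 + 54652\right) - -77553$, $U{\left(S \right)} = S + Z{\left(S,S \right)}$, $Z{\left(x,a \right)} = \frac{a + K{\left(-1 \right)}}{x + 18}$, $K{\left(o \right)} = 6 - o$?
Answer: $\frac{299189}{25} \approx 11968.0$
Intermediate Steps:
$Z{\left(x,a \right)} = \frac{7 + a}{18 + x}$ ($Z{\left(x,a \right)} = \frac{a + \left(6 - -1\right)}{x + 18} = \frac{a + \left(6 + 1\right)}{18 + x} = \frac{a + 7}{18 + x} = \frac{7 + a}{18 + x}$)
$U{\left(S \right)} = S + \frac{7 + S}{18 + S}$
$O = 11960$ ($O = -65593 + 77553 = 11960$)
$O + U{\left(k{\left(7 \right)} \right)} = 11960 + \frac{7 + 7 + 7 \left(18 + 7\right)}{18 + 7} = 11960 + \frac{7 + 7 + 7 \cdot 25}{25} = 11960 + \frac{7 + 7 + 175}{25} = 11960 + \frac{1}{25} \cdot 189 = 11960 + \frac{189}{25} = \frac{299189}{25}$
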